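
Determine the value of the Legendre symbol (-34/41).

Pull out -1: (-34/41) = (-1/41)·(34/41). Since 41 ≡ 1 (mod 4), (-1/41) = +1. Now have (34/41).
Factor out 2: 34 = 2·17. Since 41 ≡ 1 (mod 8), (2/41) = +1. Now have (17/41).
17 ≡ 1 (mod 4), so quadratic reciprocity gives (17/41) = (41/17). Reduce: 41 ≡ 7 (mod 17). Now have (7/17).
17 ≡ 1 (mod 4), so quadratic reciprocity gives (7/17) = (17/7). Reduce: 17 ≡ 3 (mod 7). Now have (3/7).
Both 3 ≡ 3 and 7 ≡ 3 (mod 4), so reciprocity gives (3/7) = -(7/3). Reduce: 7 ≡ 1 (mod 3). Now have -(1/3).
(1/3) = 1. Collecting the sign factors: -1.

-1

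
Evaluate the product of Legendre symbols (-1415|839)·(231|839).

By multiplicativity, (-1415·231|839) = (-1415|839)·(231|839).
First factor (-1415|839):
Reduce the numerator: -1415 ≡ 263 (mod 839), so (-1415|839) = (263|839).
Both 263 ≡ 3 and 839 ≡ 3 (mod 4), so reciprocity gives (263|839) = -(839|263). Reduce: 839 ≡ 50 (mod 263). Now have -(50|263).
Factor out 2: 50 = 2·25. Since 263 ≡ 7 (mod 8), (2|263) = +1. Now have -(25|263).
25 ≡ 1 (mod 4), so quadratic reciprocity gives (25|263) = (263|25). Reduce: 263 ≡ 13 (mod 25). Now have -(13|25).
13 ≡ 1 (mod 4), so quadratic reciprocity gives (13|25) = (25|13). Reduce: 25 ≡ 12 (mod 13). Now have -(12|13).
Factor out 2: 12 = 2^2·3. Since 13 ≡ 5 (mod 8), (2|13) = -1, and (2|13)^2 = +1. Now have -(3|13).
13 ≡ 1 (mod 4), so quadratic reciprocity gives (3|13) = (13|3). Reduce: 13 ≡ 1 (mod 3). Now have -(1|3).
(1|3) = 1. Collecting the sign factors: -1.
Second factor (231|839):
Both 231 ≡ 3 and 839 ≡ 3 (mod 4), so reciprocity gives (231|839) = -(839|231). Reduce: 839 ≡ 146 (mod 231). Now have -(146|231).
Factor out 2: 146 = 2·73. Since 231 ≡ 7 (mod 8), (2|231) = +1. Now have -(73|231).
73 ≡ 1 (mod 4), so quadratic reciprocity gives (73|231) = (231|73). Reduce: 231 ≡ 12 (mod 73). Now have -(12|73).
Factor out 2: 12 = 2^2·3. Since 73 ≡ 1 (mod 8), (2|73) = +1, and (2|73)^2 = +1. Now have -(3|73).
73 ≡ 1 (mod 4), so quadratic reciprocity gives (3|73) = (73|3). Reduce: 73 ≡ 1 (mod 3). Now have -(1|3).
(1|3) = 1. Collecting the sign factors: -1.
Product: (-1)·(-1) = 1.

1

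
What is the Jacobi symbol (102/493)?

0

Factor out 2: 102 = 2·51. Since 493 ≡ 5 (mod 8), (2/493) = -1. Now have -(51/493).
493 ≡ 1 (mod 4), so quadratic reciprocity gives (51/493) = (493/51). Reduce: 493 ≡ 34 (mod 51). Now have -(34/51).
Factor out 2: 34 = 2·17. Since 51 ≡ 3 (mod 8), (2/51) = -1. Now have (17/51).
17 ≡ 1 (mod 4), so quadratic reciprocity gives (17/51) = (51/17). Reduce: 51 ≡ 0 (mod 17). Now have (0/17).
The numerator is now 0 with denominator 17 > 1: the symbol is 0.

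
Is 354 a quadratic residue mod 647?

Factor out 2: 354 = 2·177. Since 647 ≡ 7 (mod 8), (2/647) = +1. Now have (177/647).
177 ≡ 1 (mod 4), so quadratic reciprocity gives (177/647) = (647/177). Reduce: 647 ≡ 116 (mod 177). Now have (116/177).
Factor out 2: 116 = 2^2·29. Since 177 ≡ 1 (mod 8), (2/177) = +1, and (2/177)^2 = +1. Now have (29/177).
29 ≡ 1 (mod 4), so quadratic reciprocity gives (29/177) = (177/29). Reduce: 177 ≡ 3 (mod 29). Now have (3/29).
29 ≡ 1 (mod 4), so quadratic reciprocity gives (3/29) = (29/3). Reduce: 29 ≡ 2 (mod 3). Now have (2/3).
Factor out 2: 2 = 2. Since 3 ≡ 3 (mod 8), (2/3) = -1. Now have -(1/3).
(1/3) = 1. Collecting the sign factors: -1.
(354/647) = -1, and 647 is prime, so 354 is not a quadratic residue mod 647.

no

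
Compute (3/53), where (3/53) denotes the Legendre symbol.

53 ≡ 1 (mod 4), so quadratic reciprocity gives (3/53) = (53/3). Reduce: 53 ≡ 2 (mod 3). Now have (2/3).
Factor out 2: 2 = 2. Since 3 ≡ 3 (mod 8), (2/3) = -1. Now have -(1/3).
(1/3) = 1. Collecting the sign factors: -1.

-1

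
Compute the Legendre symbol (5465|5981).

(5465|5981)
  = (5981|5465)    [QR: 5465 ≡ 1 mod 4, sign kept]
  = (516|5465)    [5981 ≡ 516 mod 5465]
  = (129|5465)    [5465 ≡ 1 mod 8 ⇒ (2|5465)^2 = +1]
  = (5465|129)    [QR: 129 ≡ 1 mod 4, sign kept]
  = (47|129)    [5465 ≡ 47 mod 129]
  = (129|47)    [QR: 129 ≡ 1 mod 4, sign kept]
  = (35|47)    [129 ≡ 35 mod 47]
  = -(47|35)    [QR: both ≡ 3 mod 4, sign flips]
  = -(12|35)    [47 ≡ 12 mod 35]
  = -(3|35)    [35 ≡ 3 mod 8 ⇒ (2|35)^2 = +1]
  = (35|3)    [QR: both ≡ 3 mod 4, sign flips]
  = (2|3)    [35 ≡ 2 mod 3]
  = -(1|3)    [3 ≡ 3 mod 8 ⇒ (2|3) = -1]
  = -1    [(1|3) = 1]

-1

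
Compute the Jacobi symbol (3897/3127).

Reduce the numerator: 3897 ≡ 770 (mod 3127), so (3897/3127) = (770/3127).
Factor out 2: 770 = 2·385. Since 3127 ≡ 7 (mod 8), (2/3127) = +1. Now have (385/3127).
385 ≡ 1 (mod 4), so quadratic reciprocity gives (385/3127) = (3127/385). Reduce: 3127 ≡ 47 (mod 385). Now have (47/385).
385 ≡ 1 (mod 4), so quadratic reciprocity gives (47/385) = (385/47). Reduce: 385 ≡ 9 (mod 47). Now have (9/47).
9 ≡ 1 (mod 4), so quadratic reciprocity gives (9/47) = (47/9). Reduce: 47 ≡ 2 (mod 9). Now have (2/9).
Factor out 2: 2 = 2. Since 9 ≡ 1 (mod 8), (2/9) = +1. Now have (1/9).
(1/9) = 1. Collecting the sign factors: 1.

1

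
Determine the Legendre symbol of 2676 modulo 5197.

1

(2676/5197)
  = (669/5197)    [5197 ≡ 5 mod 8 ⇒ (2/5197)^2 = +1]
  = (5197/669)    [QR: 669 ≡ 1 mod 4, sign kept]
  = (514/669)    [5197 ≡ 514 mod 669]
  = -(257/669)    [669 ≡ 5 mod 8 ⇒ (2/669) = -1]
  = -(669/257)    [QR: 257 ≡ 1 mod 4, sign kept]
  = -(155/257)    [669 ≡ 155 mod 257]
  = -(257/155)    [QR: 257 ≡ 1 mod 4, sign kept]
  = -(102/155)    [257 ≡ 102 mod 155]
  = (51/155)    [155 ≡ 3 mod 8 ⇒ (2/155) = -1]
  = -(155/51)    [QR: both ≡ 3 mod 4, sign flips]
  = -(2/51)    [155 ≡ 2 mod 51]
  = (1/51)    [51 ≡ 3 mod 8 ⇒ (2/51) = -1]
  = 1    [(1/51) = 1]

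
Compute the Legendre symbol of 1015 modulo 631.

Reduce the numerator: 1015 ≡ 384 (mod 631), so (1015/631) = (384/631).
Factor out 2: 384 = 2^7·3. Since 631 ≡ 7 (mod 8), (2/631) = +1, and (2/631)^7 = +1. Now have (3/631).
Both 3 ≡ 3 and 631 ≡ 3 (mod 4), so reciprocity gives (3/631) = -(631/3). Reduce: 631 ≡ 1 (mod 3). Now have -(1/3).
(1/3) = 1. Collecting the sign factors: -1.

-1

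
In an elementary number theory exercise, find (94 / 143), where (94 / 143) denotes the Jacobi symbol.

-1

Factor out 2: 94 = 2·47. Since 143 ≡ 7 (mod 8), (2 / 143) = +1. Now have (47 / 143).
Both 47 ≡ 3 and 143 ≡ 3 (mod 4), so reciprocity gives (47 / 143) = -(143 / 47). Reduce: 143 ≡ 2 (mod 47). Now have -(2 / 47).
Factor out 2: 2 = 2. Since 47 ≡ 7 (mod 8), (2 / 47) = +1. Now have -(1 / 47).
(1 / 47) = 1. Collecting the sign factors: -1.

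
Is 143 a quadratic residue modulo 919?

(143/919)
  = -(919/143)    [QR: both ≡ 3 mod 4, sign flips]
  = -(61/143)    [919 ≡ 61 mod 143]
  = -(143/61)    [QR: 61 ≡ 1 mod 4, sign kept]
  = -(21/61)    [143 ≡ 21 mod 61]
  = -(61/21)    [QR: 21 ≡ 1 mod 4, sign kept]
  = -(19/21)    [61 ≡ 19 mod 21]
  = -(21/19)    [QR: 21 ≡ 1 mod 4, sign kept]
  = -(2/19)    [21 ≡ 2 mod 19]
  = (1/19)    [19 ≡ 3 mod 8 ⇒ (2/19) = -1]
  = 1    [(1/19) = 1]
(143/919) = 1, and 919 is prime, so 143 is a quadratic residue mod 919.

yes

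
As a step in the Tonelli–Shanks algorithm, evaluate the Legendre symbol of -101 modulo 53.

-1

Reduce the numerator: -101 ≡ 5 (mod 53), so (-101/53) = (5/53).
5 ≡ 1 (mod 4), so quadratic reciprocity gives (5/53) = (53/5). Reduce: 53 ≡ 3 (mod 5). Now have (3/5).
5 ≡ 1 (mod 4), so quadratic reciprocity gives (3/5) = (5/3). Reduce: 5 ≡ 2 (mod 3). Now have (2/3).
Factor out 2: 2 = 2. Since 3 ≡ 3 (mod 8), (2/3) = -1. Now have -(1/3).
(1/3) = 1. Collecting the sign factors: -1.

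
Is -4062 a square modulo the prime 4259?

no

(-4062|4259)
  = -(4062|4259)    [4259 ≡ 3 mod 4 ⇒ (-1|4259) = -1]
  = (2031|4259)    [4259 ≡ 3 mod 8 ⇒ (2|4259) = -1]
  = -(4259|2031)    [QR: both ≡ 3 mod 4, sign flips]
  = -(197|2031)    [4259 ≡ 197 mod 2031]
  = -(2031|197)    [QR: 197 ≡ 1 mod 4, sign kept]
  = -(61|197)    [2031 ≡ 61 mod 197]
  = -(197|61)    [QR: 61 ≡ 1 mod 4, sign kept]
  = -(14|61)    [197 ≡ 14 mod 61]
  = (7|61)    [61 ≡ 5 mod 8 ⇒ (2|61) = -1]
  = (61|7)    [QR: 61 ≡ 1 mod 4, sign kept]
  = (5|7)    [61 ≡ 5 mod 7]
  = (7|5)    [QR: 5 ≡ 1 mod 4, sign kept]
  = (2|5)    [7 ≡ 2 mod 5]
  = -(1|5)    [5 ≡ 5 mod 8 ⇒ (2|5) = -1]
  = -1    [(1|5) = 1]
The Legendre symbol is -1, so x^2 ≡ -4062 (mod 4259) has no solution.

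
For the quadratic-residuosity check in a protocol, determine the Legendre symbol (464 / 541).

Factor out 2: 464 = 2^4·29. Since 541 ≡ 5 (mod 8), (2 / 541) = -1, and (2 / 541)^4 = +1. Now have (29 / 541).
29 ≡ 1 (mod 4), so quadratic reciprocity gives (29 / 541) = (541 / 29). Reduce: 541 ≡ 19 (mod 29). Now have (19 / 29).
29 ≡ 1 (mod 4), so quadratic reciprocity gives (19 / 29) = (29 / 19). Reduce: 29 ≡ 10 (mod 19). Now have (10 / 19).
Factor out 2: 10 = 2·5. Since 19 ≡ 3 (mod 8), (2 / 19) = -1. Now have -(5 / 19).
5 ≡ 1 (mod 4), so quadratic reciprocity gives (5 / 19) = (19 / 5). Reduce: 19 ≡ 4 (mod 5). Now have -(4 / 5).
Factor out 2: 4 = 2^2. Since 5 ≡ 5 (mod 8), (2 / 5) = -1, and (2 / 5)^2 = +1. Now have -(1 / 5).
(1 / 5) = 1. Collecting the sign factors: -1.

-1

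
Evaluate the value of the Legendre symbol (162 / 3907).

-1

Factor out 2: 162 = 2·81. Since 3907 ≡ 3 (mod 8), (2 / 3907) = -1. Now have -(81 / 3907).
81 ≡ 1 (mod 4), so quadratic reciprocity gives (81 / 3907) = (3907 / 81). Reduce: 3907 ≡ 19 (mod 81). Now have -(19 / 81).
81 ≡ 1 (mod 4), so quadratic reciprocity gives (19 / 81) = (81 / 19). Reduce: 81 ≡ 5 (mod 19). Now have -(5 / 19).
5 ≡ 1 (mod 4), so quadratic reciprocity gives (5 / 19) = (19 / 5). Reduce: 19 ≡ 4 (mod 5). Now have -(4 / 5).
Factor out 2: 4 = 2^2. Since 5 ≡ 5 (mod 8), (2 / 5) = -1, and (2 / 5)^2 = +1. Now have -(1 / 5).
(1 / 5) = 1. Collecting the sign factors: -1.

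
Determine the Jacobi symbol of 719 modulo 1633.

(719/1633)
  = (1633/719)    [QR: 1633 ≡ 1 mod 4, sign kept]
  = (195/719)    [1633 ≡ 195 mod 719]
  = -(719/195)    [QR: both ≡ 3 mod 4, sign flips]
  = -(134/195)    [719 ≡ 134 mod 195]
  = (67/195)    [195 ≡ 3 mod 8 ⇒ (2/195) = -1]
  = -(195/67)    [QR: both ≡ 3 mod 4, sign flips]
  = -(61/67)    [195 ≡ 61 mod 67]
  = -(67/61)    [QR: 61 ≡ 1 mod 4, sign kept]
  = -(6/61)    [67 ≡ 6 mod 61]
  = (3/61)    [61 ≡ 5 mod 8 ⇒ (2/61) = -1]
  = (61/3)    [QR: 61 ≡ 1 mod 4, sign kept]
  = (1/3)    [61 ≡ 1 mod 3]
  = 1    [(1/3) = 1]

1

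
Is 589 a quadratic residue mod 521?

no

(589|521)
  = (68|521)    [589 ≡ 68 mod 521]
  = (17|521)    [521 ≡ 1 mod 8 ⇒ (2|521)^2 = +1]
  = (521|17)    [QR: 17 ≡ 1 mod 4, sign kept]
  = (11|17)    [521 ≡ 11 mod 17]
  = (17|11)    [QR: 17 ≡ 1 mod 4, sign kept]
  = (6|11)    [17 ≡ 6 mod 11]
  = -(3|11)    [11 ≡ 3 mod 8 ⇒ (2|11) = -1]
  = (11|3)    [QR: both ≡ 3 mod 4, sign flips]
  = (2|3)    [11 ≡ 2 mod 3]
  = -(1|3)    [3 ≡ 3 mod 8 ⇒ (2|3) = -1]
  = -1    [(1|3) = 1]
The Legendre symbol is -1, so x^2 ≡ 589 (mod 521) has no solution.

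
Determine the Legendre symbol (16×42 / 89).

1

By multiplicativity, (16·42 / 89) = (16 / 89)·(42 / 89).
First factor (16 / 89):
Factor out 2: 16 = 2^4. Since 89 ≡ 1 (mod 8), (2 / 89) = +1, and (2 / 89)^4 = +1. Now have (1 / 89).
(1 / 89) = 1. Collecting the sign factors: 1.
Second factor (42 / 89):
Factor out 2: 42 = 2·21. Since 89 ≡ 1 (mod 8), (2 / 89) = +1. Now have (21 / 89).
21 ≡ 1 (mod 4), so quadratic reciprocity gives (21 / 89) = (89 / 21). Reduce: 89 ≡ 5 (mod 21). Now have (5 / 21).
5 ≡ 1 (mod 4), so quadratic reciprocity gives (5 / 21) = (21 / 5). Reduce: 21 ≡ 1 (mod 5). Now have (1 / 5).
(1 / 5) = 1. Collecting the sign factors: 1.
Product: (1)·(1) = 1.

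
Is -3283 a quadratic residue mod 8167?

yes

(-3283/8167)
  = -(3283/8167)    [8167 ≡ 3 mod 4 ⇒ (-1/8167) = -1]
  = (8167/3283)    [QR: both ≡ 3 mod 4, sign flips]
  = (1601/3283)    [8167 ≡ 1601 mod 3283]
  = (3283/1601)    [QR: 1601 ≡ 1 mod 4, sign kept]
  = (81/1601)    [3283 ≡ 81 mod 1601]
  = (1601/81)    [QR: 81 ≡ 1 mod 4, sign kept]
  = (62/81)    [1601 ≡ 62 mod 81]
  = (31/81)    [81 ≡ 1 mod 8 ⇒ (2/81) = +1]
  = (81/31)    [QR: 81 ≡ 1 mod 4, sign kept]
  = (19/31)    [81 ≡ 19 mod 31]
  = -(31/19)    [QR: both ≡ 3 mod 4, sign flips]
  = -(12/19)    [31 ≡ 12 mod 19]
  = -(3/19)    [19 ≡ 3 mod 8 ⇒ (2/19)^2 = +1]
  = (19/3)    [QR: both ≡ 3 mod 4, sign flips]
  = (1/3)    [19 ≡ 1 mod 3]
  = 1    [(1/3) = 1]
(-3283/8167) = 1, and 8167 is prime, so -3283 is a quadratic residue mod 8167.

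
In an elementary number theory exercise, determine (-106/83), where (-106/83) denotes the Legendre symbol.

-1

(-106/83)
  = -(106/83)    [83 ≡ 3 mod 4 ⇒ (-1/83) = -1]
  = -(23/83)    [106 ≡ 23 mod 83]
  = (83/23)    [QR: both ≡ 3 mod 4, sign flips]
  = (14/23)    [83 ≡ 14 mod 23]
  = (7/23)    [23 ≡ 7 mod 8 ⇒ (2/23) = +1]
  = -(23/7)    [QR: both ≡ 3 mod 4, sign flips]
  = -(2/7)    [23 ≡ 2 mod 7]
  = -(1/7)    [7 ≡ 7 mod 8 ⇒ (2/7) = +1]
  = -1    [(1/7) = 1]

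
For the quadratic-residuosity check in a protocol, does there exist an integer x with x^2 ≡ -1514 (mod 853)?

yes

Reduce the numerator: -1514 ≡ 192 (mod 853), so (-1514/853) = (192/853).
Factor out 2: 192 = 2^6·3. Since 853 ≡ 5 (mod 8), (2/853) = -1, and (2/853)^6 = +1. Now have (3/853).
853 ≡ 1 (mod 4), so quadratic reciprocity gives (3/853) = (853/3). Reduce: 853 ≡ 1 (mod 3). Now have (1/3).
(1/3) = 1. Collecting the sign factors: 1.
(-1514/853) = 1, and 853 is prime, so -1514 is a quadratic residue mod 853.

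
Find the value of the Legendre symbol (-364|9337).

-1

(-364|9337)
  = (364|9337)    [9337 ≡ 1 mod 4 ⇒ (-1|9337) = +1]
  = (91|9337)    [9337 ≡ 1 mod 8 ⇒ (2|9337)^2 = +1]
  = (9337|91)    [QR: 9337 ≡ 1 mod 4, sign kept]
  = (55|91)    [9337 ≡ 55 mod 91]
  = -(91|55)    [QR: both ≡ 3 mod 4, sign flips]
  = -(36|55)    [91 ≡ 36 mod 55]
  = -(9|55)    [55 ≡ 7 mod 8 ⇒ (2|55)^2 = +1]
  = -(55|9)    [QR: 9 ≡ 1 mod 4, sign kept]
  = -(1|9)    [55 ≡ 1 mod 9]
  = -1    [(1|9) = 1]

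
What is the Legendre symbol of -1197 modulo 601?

(-1197|601)
  = (1197|601)    [601 ≡ 1 mod 4 ⇒ (-1|601) = +1]
  = (596|601)    [1197 ≡ 596 mod 601]
  = (149|601)    [601 ≡ 1 mod 8 ⇒ (2|601)^2 = +1]
  = (601|149)    [QR: 149 ≡ 1 mod 4, sign kept]
  = (5|149)    [601 ≡ 5 mod 149]
  = (149|5)    [QR: 5 ≡ 1 mod 4, sign kept]
  = (4|5)    [149 ≡ 4 mod 5]
  = (1|5)    [5 ≡ 5 mod 8 ⇒ (2|5)^2 = +1]
  = 1    [(1|5) = 1]

1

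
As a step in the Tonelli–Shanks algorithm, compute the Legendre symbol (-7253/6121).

-1

(-7253/6121)
  = (4989/6121)    [-7253 ≡ 4989 mod 6121]
  = (6121/4989)    [QR: 4989 ≡ 1 mod 4, sign kept]
  = (1132/4989)    [6121 ≡ 1132 mod 4989]
  = (283/4989)    [4989 ≡ 5 mod 8 ⇒ (2/4989)^2 = +1]
  = (4989/283)    [QR: 4989 ≡ 1 mod 4, sign kept]
  = (178/283)    [4989 ≡ 178 mod 283]
  = -(89/283)    [283 ≡ 3 mod 8 ⇒ (2/283) = -1]
  = -(283/89)    [QR: 89 ≡ 1 mod 4, sign kept]
  = -(16/89)    [283 ≡ 16 mod 89]
  = -(1/89)    [89 ≡ 1 mod 8 ⇒ (2/89)^4 = +1]
  = -1    [(1/89) = 1]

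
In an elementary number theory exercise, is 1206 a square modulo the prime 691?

yes

Reduce the numerator: 1206 ≡ 515 (mod 691), so (1206/691) = (515/691).
Both 515 ≡ 3 and 691 ≡ 3 (mod 4), so reciprocity gives (515/691) = -(691/515). Reduce: 691 ≡ 176 (mod 515). Now have -(176/515).
Factor out 2: 176 = 2^4·11. Since 515 ≡ 3 (mod 8), (2/515) = -1, and (2/515)^4 = +1. Now have -(11/515).
Both 11 ≡ 3 and 515 ≡ 3 (mod 4), so reciprocity gives (11/515) = -(515/11). Reduce: 515 ≡ 9 (mod 11). Now have (9/11).
9 ≡ 1 (mod 4), so quadratic reciprocity gives (9/11) = (11/9). Reduce: 11 ≡ 2 (mod 9). Now have (2/9).
Factor out 2: 2 = 2. Since 9 ≡ 1 (mod 8), (2/9) = +1. Now have (1/9).
(1/9) = 1. Collecting the sign factors: 1.
The Legendre symbol is 1, so x^2 ≡ 1206 (mod 691) has solution.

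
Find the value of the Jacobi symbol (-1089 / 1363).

Reduce the numerator: -1089 ≡ 274 (mod 1363), so (-1089 / 1363) = (274 / 1363).
Factor out 2: 274 = 2·137. Since 1363 ≡ 3 (mod 8), (2 / 1363) = -1. Now have -(137 / 1363).
137 ≡ 1 (mod 4), so quadratic reciprocity gives (137 / 1363) = (1363 / 137). Reduce: 1363 ≡ 130 (mod 137). Now have -(130 / 137).
Factor out 2: 130 = 2·65. Since 137 ≡ 1 (mod 8), (2 / 137) = +1. Now have -(65 / 137).
65 ≡ 1 (mod 4), so quadratic reciprocity gives (65 / 137) = (137 / 65). Reduce: 137 ≡ 7 (mod 65). Now have -(7 / 65).
65 ≡ 1 (mod 4), so quadratic reciprocity gives (7 / 65) = (65 / 7). Reduce: 65 ≡ 2 (mod 7). Now have -(2 / 7).
Factor out 2: 2 = 2. Since 7 ≡ 7 (mod 8), (2 / 7) = +1. Now have -(1 / 7).
(1 / 7) = 1. Collecting the sign factors: -1.

-1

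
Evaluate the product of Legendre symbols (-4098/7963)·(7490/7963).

1

By multiplicativity, (-4098·7490/7963) = (-4098/7963)·(7490/7963).
First factor (-4098/7963):
(-4098/7963)
  = -(4098/7963)    [7963 ≡ 3 mod 4 ⇒ (-1/7963) = -1]
  = (2049/7963)    [7963 ≡ 3 mod 8 ⇒ (2/7963) = -1]
  = (7963/2049)    [QR: 2049 ≡ 1 mod 4, sign kept]
  = (1816/2049)    [7963 ≡ 1816 mod 2049]
  = (227/2049)    [2049 ≡ 1 mod 8 ⇒ (2/2049)^3 = +1]
  = (2049/227)    [QR: 2049 ≡ 1 mod 4, sign kept]
  = (6/227)    [2049 ≡ 6 mod 227]
  = -(3/227)    [227 ≡ 3 mod 8 ⇒ (2/227) = -1]
  = (227/3)    [QR: both ≡ 3 mod 4, sign flips]
  = (2/3)    [227 ≡ 2 mod 3]
  = -(1/3)    [3 ≡ 3 mod 8 ⇒ (2/3) = -1]
  = -1    [(1/3) = 1]
Second factor (7490/7963):
(7490/7963)
  = -(3745/7963)    [7963 ≡ 3 mod 8 ⇒ (2/7963) = -1]
  = -(7963/3745)    [QR: 3745 ≡ 1 mod 4, sign kept]
  = -(473/3745)    [7963 ≡ 473 mod 3745]
  = -(3745/473)    [QR: 473 ≡ 1 mod 4, sign kept]
  = -(434/473)    [3745 ≡ 434 mod 473]
  = -(217/473)    [473 ≡ 1 mod 8 ⇒ (2/473) = +1]
  = -(473/217)    [QR: 217 ≡ 1 mod 4, sign kept]
  = -(39/217)    [473 ≡ 39 mod 217]
  = -(217/39)    [QR: 217 ≡ 1 mod 4, sign kept]
  = -(22/39)    [217 ≡ 22 mod 39]
  = -(11/39)    [39 ≡ 7 mod 8 ⇒ (2/39) = +1]
  = (39/11)    [QR: both ≡ 3 mod 4, sign flips]
  = (6/11)    [39 ≡ 6 mod 11]
  = -(3/11)    [11 ≡ 3 mod 8 ⇒ (2/11) = -1]
  = (11/3)    [QR: both ≡ 3 mod 4, sign flips]
  = (2/3)    [11 ≡ 2 mod 3]
  = -(1/3)    [3 ≡ 3 mod 8 ⇒ (2/3) = -1]
  = -1    [(1/3) = 1]
Product: (-1)·(-1) = 1.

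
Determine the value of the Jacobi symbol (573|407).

Reduce the numerator: 573 ≡ 166 (mod 407), so (573|407) = (166|407).
Factor out 2: 166 = 2·83. Since 407 ≡ 7 (mod 8), (2|407) = +1. Now have (83|407).
Both 83 ≡ 3 and 407 ≡ 3 (mod 4), so reciprocity gives (83|407) = -(407|83). Reduce: 407 ≡ 75 (mod 83). Now have -(75|83).
Both 75 ≡ 3 and 83 ≡ 3 (mod 4), so reciprocity gives (75|83) = -(83|75). Reduce: 83 ≡ 8 (mod 75). Now have (8|75).
Factor out 2: 8 = 2^3. Since 75 ≡ 3 (mod 8), (2|75) = -1, and (2|75)^3 = -1. Now have -(1|75).
(1|75) = 1. Collecting the sign factors: -1.

-1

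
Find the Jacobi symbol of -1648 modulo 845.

-1

(-1648/845)
  = (42/845)    [-1648 ≡ 42 mod 845]
  = -(21/845)    [845 ≡ 5 mod 8 ⇒ (2/845) = -1]
  = -(845/21)    [QR: 21 ≡ 1 mod 4, sign kept]
  = -(5/21)    [845 ≡ 5 mod 21]
  = -(21/5)    [QR: 5 ≡ 1 mod 4, sign kept]
  = -(1/5)    [21 ≡ 1 mod 5]
  = -1    [(1/5) = 1]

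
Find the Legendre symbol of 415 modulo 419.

Both 415 ≡ 3 and 419 ≡ 3 (mod 4), so reciprocity gives (415 / 419) = -(419 / 415). Reduce: 419 ≡ 4 (mod 415). Now have -(4 / 415).
Factor out 2: 4 = 2^2. Since 415 ≡ 7 (mod 8), (2 / 415) = +1, and (2 / 415)^2 = +1. Now have -(1 / 415).
(1 / 415) = 1. Collecting the sign factors: -1.

-1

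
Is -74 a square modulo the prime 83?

Pull out -1: (-74/83) = (-1/83)·(74/83). Since 83 ≡ 3 (mod 4), (-1/83) = -1. Now have -(74/83).
Factor out 2: 74 = 2·37. Since 83 ≡ 3 (mod 8), (2/83) = -1. Now have (37/83).
37 ≡ 1 (mod 4), so quadratic reciprocity gives (37/83) = (83/37). Reduce: 83 ≡ 9 (mod 37). Now have (9/37).
9 ≡ 1 (mod 4), so quadratic reciprocity gives (9/37) = (37/9). Reduce: 37 ≡ 1 (mod 9). Now have (1/9).
(1/9) = 1. Collecting the sign factors: 1.
(-74/83) = 1, and 83 is prime, so -74 is a quadratic residue mod 83.

yes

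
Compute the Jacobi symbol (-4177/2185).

(-4177/2185)
  = (193/2185)    [-4177 ≡ 193 mod 2185]
  = (2185/193)    [QR: 193 ≡ 1 mod 4, sign kept]
  = (62/193)    [2185 ≡ 62 mod 193]
  = (31/193)    [193 ≡ 1 mod 8 ⇒ (2/193) = +1]
  = (193/31)    [QR: 193 ≡ 1 mod 4, sign kept]
  = (7/31)    [193 ≡ 7 mod 31]
  = -(31/7)    [QR: both ≡ 3 mod 4, sign flips]
  = -(3/7)    [31 ≡ 3 mod 7]
  = (7/3)    [QR: both ≡ 3 mod 4, sign flips]
  = (1/3)    [7 ≡ 1 mod 3]
  = 1    [(1/3) = 1]

1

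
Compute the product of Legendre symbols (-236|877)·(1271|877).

By multiplicativity, (-236·1271|877) = (-236|877)·(1271|877).
First factor (-236|877):
Pull out -1: (-236|877) = (-1|877)·(236|877). Since 877 ≡ 1 (mod 4), (-1|877) = +1. Now have (236|877).
Factor out 2: 236 = 2^2·59. Since 877 ≡ 5 (mod 8), (2|877) = -1, and (2|877)^2 = +1. Now have (59|877).
877 ≡ 1 (mod 4), so quadratic reciprocity gives (59|877) = (877|59). Reduce: 877 ≡ 51 (mod 59). Now have (51|59).
Both 51 ≡ 3 and 59 ≡ 3 (mod 4), so reciprocity gives (51|59) = -(59|51). Reduce: 59 ≡ 8 (mod 51). Now have -(8|51).
Factor out 2: 8 = 2^3. Since 51 ≡ 3 (mod 8), (2|51) = -1, and (2|51)^3 = -1. Now have (1|51).
(1|51) = 1. Collecting the sign factors: 1.
Second factor (1271|877):
Reduce the numerator: 1271 ≡ 394 (mod 877), so (1271|877) = (394|877).
Factor out 2: 394 = 2·197. Since 877 ≡ 5 (mod 8), (2|877) = -1. Now have -(197|877).
197 ≡ 1 (mod 4), so quadratic reciprocity gives (197|877) = (877|197). Reduce: 877 ≡ 89 (mod 197). Now have -(89|197).
89 ≡ 1 (mod 4), so quadratic reciprocity gives (89|197) = (197|89). Reduce: 197 ≡ 19 (mod 89). Now have -(19|89).
89 ≡ 1 (mod 4), so quadratic reciprocity gives (19|89) = (89|19). Reduce: 89 ≡ 13 (mod 19). Now have -(13|19).
13 ≡ 1 (mod 4), so quadratic reciprocity gives (13|19) = (19|13). Reduce: 19 ≡ 6 (mod 13). Now have -(6|13).
Factor out 2: 6 = 2·3. Since 13 ≡ 5 (mod 8), (2|13) = -1. Now have (3|13).
13 ≡ 1 (mod 4), so quadratic reciprocity gives (3|13) = (13|3). Reduce: 13 ≡ 1 (mod 3). Now have (1|3).
(1|3) = 1. Collecting the sign factors: 1.
Product: (1)·(1) = 1.

1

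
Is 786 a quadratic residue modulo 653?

yes

(786/653)
  = (133/653)    [786 ≡ 133 mod 653]
  = (653/133)    [QR: 133 ≡ 1 mod 4, sign kept]
  = (121/133)    [653 ≡ 121 mod 133]
  = (133/121)    [QR: 121 ≡ 1 mod 4, sign kept]
  = (12/121)    [133 ≡ 12 mod 121]
  = (3/121)    [121 ≡ 1 mod 8 ⇒ (2/121)^2 = +1]
  = (121/3)    [QR: 121 ≡ 1 mod 4, sign kept]
  = (1/3)    [121 ≡ 1 mod 3]
  = 1    [(1/3) = 1]
The Legendre symbol is 1, so x^2 ≡ 786 (mod 653) has solution.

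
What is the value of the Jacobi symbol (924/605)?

0

(924/605)
  = (319/605)    [924 ≡ 319 mod 605]
  = (605/319)    [QR: 605 ≡ 1 mod 4, sign kept]
  = (286/319)    [605 ≡ 286 mod 319]
  = (143/319)    [319 ≡ 7 mod 8 ⇒ (2/319) = +1]
  = -(319/143)    [QR: both ≡ 3 mod 4, sign flips]
  = -(33/143)    [319 ≡ 33 mod 143]
  = -(143/33)    [QR: 33 ≡ 1 mod 4, sign kept]
  = -(11/33)    [143 ≡ 11 mod 33]
  = -(33/11)    [QR: 33 ≡ 1 mod 4, sign kept]
  = -(0/11)    [33 ≡ 0 mod 11]
  = 0    [numerator 0, gcd > 1]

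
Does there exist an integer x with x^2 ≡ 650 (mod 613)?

yes

(650/613)
  = (37/613)    [650 ≡ 37 mod 613]
  = (613/37)    [QR: 37 ≡ 1 mod 4, sign kept]
  = (21/37)    [613 ≡ 21 mod 37]
  = (37/21)    [QR: 21 ≡ 1 mod 4, sign kept]
  = (16/21)    [37 ≡ 16 mod 21]
  = (1/21)    [21 ≡ 5 mod 8 ⇒ (2/21)^4 = +1]
  = 1    [(1/21) = 1]
The Legendre symbol is 1, so x^2 ≡ 650 (mod 613) has solution.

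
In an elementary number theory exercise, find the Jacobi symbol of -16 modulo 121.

1

(-16 / 121)
  = (16 / 121)    [121 ≡ 1 mod 4 ⇒ (-1 / 121) = +1]
  = (1 / 121)    [121 ≡ 1 mod 8 ⇒ (2 / 121)^4 = +1]
  = 1    [(1 / 121) = 1]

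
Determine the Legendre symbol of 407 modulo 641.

(407/641)
  = (641/407)    [QR: 641 ≡ 1 mod 4, sign kept]
  = (234/407)    [641 ≡ 234 mod 407]
  = (117/407)    [407 ≡ 7 mod 8 ⇒ (2/407) = +1]
  = (407/117)    [QR: 117 ≡ 1 mod 4, sign kept]
  = (56/117)    [407 ≡ 56 mod 117]
  = -(7/117)    [117 ≡ 5 mod 8 ⇒ (2/117)^3 = -1]
  = -(117/7)    [QR: 117 ≡ 1 mod 4, sign kept]
  = -(5/7)    [117 ≡ 5 mod 7]
  = -(7/5)    [QR: 5 ≡ 1 mod 4, sign kept]
  = -(2/5)    [7 ≡ 2 mod 5]
  = (1/5)    [5 ≡ 5 mod 8 ⇒ (2/5) = -1]
  = 1    [(1/5) = 1]

1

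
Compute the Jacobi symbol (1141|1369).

1141 ≡ 1 (mod 4), so quadratic reciprocity gives (1141|1369) = (1369|1141). Reduce: 1369 ≡ 228 (mod 1141). Now have (228|1141).
Factor out 2: 228 = 2^2·57. Since 1141 ≡ 5 (mod 8), (2|1141) = -1, and (2|1141)^2 = +1. Now have (57|1141).
57 ≡ 1 (mod 4), so quadratic reciprocity gives (57|1141) = (1141|57). Reduce: 1141 ≡ 1 (mod 57). Now have (1|57).
(1|57) = 1. Collecting the sign factors: 1.

1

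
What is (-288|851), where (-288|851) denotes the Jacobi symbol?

Pull out -1: (-288|851) = (-1|851)·(288|851). Since 851 ≡ 3 (mod 4), (-1|851) = -1. Now have -(288|851).
Factor out 2: 288 = 2^5·9. Since 851 ≡ 3 (mod 8), (2|851) = -1, and (2|851)^5 = -1. Now have (9|851).
9 ≡ 1 (mod 4), so quadratic reciprocity gives (9|851) = (851|9). Reduce: 851 ≡ 5 (mod 9). Now have (5|9).
5 ≡ 1 (mod 4), so quadratic reciprocity gives (5|9) = (9|5). Reduce: 9 ≡ 4 (mod 5). Now have (4|5).
Factor out 2: 4 = 2^2. Since 5 ≡ 5 (mod 8), (2|5) = -1, and (2|5)^2 = +1. Now have (1|5).
(1|5) = 1. Collecting the sign factors: 1.

1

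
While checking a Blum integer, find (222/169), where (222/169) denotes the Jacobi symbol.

(222/169)
  = (53/169)    [222 ≡ 53 mod 169]
  = (169/53)    [QR: 53 ≡ 1 mod 4, sign kept]
  = (10/53)    [169 ≡ 10 mod 53]
  = -(5/53)    [53 ≡ 5 mod 8 ⇒ (2/53) = -1]
  = -(53/5)    [QR: 5 ≡ 1 mod 4, sign kept]
  = -(3/5)    [53 ≡ 3 mod 5]
  = -(5/3)    [QR: 5 ≡ 1 mod 4, sign kept]
  = -(2/3)    [5 ≡ 2 mod 3]
  = (1/3)    [3 ≡ 3 mod 8 ⇒ (2/3) = -1]
  = 1    [(1/3) = 1]

1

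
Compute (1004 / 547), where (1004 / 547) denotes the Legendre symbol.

-1

(1004 / 547)
  = (457 / 547)    [1004 ≡ 457 mod 547]
  = (547 / 457)    [QR: 457 ≡ 1 mod 4, sign kept]
  = (90 / 457)    [547 ≡ 90 mod 457]
  = (45 / 457)    [457 ≡ 1 mod 8 ⇒ (2 / 457) = +1]
  = (457 / 45)    [QR: 45 ≡ 1 mod 4, sign kept]
  = (7 / 45)    [457 ≡ 7 mod 45]
  = (45 / 7)    [QR: 45 ≡ 1 mod 4, sign kept]
  = (3 / 7)    [45 ≡ 3 mod 7]
  = -(7 / 3)    [QR: both ≡ 3 mod 4, sign flips]
  = -(1 / 3)    [7 ≡ 1 mod 3]
  = -1    [(1 / 3) = 1]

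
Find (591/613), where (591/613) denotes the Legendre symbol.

1

(591/613)
  = (613/591)    [QR: 613 ≡ 1 mod 4, sign kept]
  = (22/591)    [613 ≡ 22 mod 591]
  = (11/591)    [591 ≡ 7 mod 8 ⇒ (2/591) = +1]
  = -(591/11)    [QR: both ≡ 3 mod 4, sign flips]
  = -(8/11)    [591 ≡ 8 mod 11]
  = (1/11)    [11 ≡ 3 mod 8 ⇒ (2/11)^3 = -1]
  = 1    [(1/11) = 1]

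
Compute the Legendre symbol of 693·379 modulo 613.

-1

By multiplicativity, (693·379/613) = (693/613)·(379/613).
First factor (693/613):
Reduce the numerator: 693 ≡ 80 (mod 613), so (693/613) = (80/613).
Factor out 2: 80 = 2^4·5. Since 613 ≡ 5 (mod 8), (2/613) = -1, and (2/613)^4 = +1. Now have (5/613).
5 ≡ 1 (mod 4), so quadratic reciprocity gives (5/613) = (613/5). Reduce: 613 ≡ 3 (mod 5). Now have (3/5).
5 ≡ 1 (mod 4), so quadratic reciprocity gives (3/5) = (5/3). Reduce: 5 ≡ 2 (mod 3). Now have (2/3).
Factor out 2: 2 = 2. Since 3 ≡ 3 (mod 8), (2/3) = -1. Now have -(1/3).
(1/3) = 1. Collecting the sign factors: -1.
Second factor (379/613):
613 ≡ 1 (mod 4), so quadratic reciprocity gives (379/613) = (613/379). Reduce: 613 ≡ 234 (mod 379). Now have (234/379).
Factor out 2: 234 = 2·117. Since 379 ≡ 3 (mod 8), (2/379) = -1. Now have -(117/379).
117 ≡ 1 (mod 4), so quadratic reciprocity gives (117/379) = (379/117). Reduce: 379 ≡ 28 (mod 117). Now have -(28/117).
Factor out 2: 28 = 2^2·7. Since 117 ≡ 5 (mod 8), (2/117) = -1, and (2/117)^2 = +1. Now have -(7/117).
117 ≡ 1 (mod 4), so quadratic reciprocity gives (7/117) = (117/7). Reduce: 117 ≡ 5 (mod 7). Now have -(5/7).
5 ≡ 1 (mod 4), so quadratic reciprocity gives (5/7) = (7/5). Reduce: 7 ≡ 2 (mod 5). Now have -(2/5).
Factor out 2: 2 = 2. Since 5 ≡ 5 (mod 8), (2/5) = -1. Now have (1/5).
(1/5) = 1. Collecting the sign factors: 1.
Product: (-1)·(1) = -1.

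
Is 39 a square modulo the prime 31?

Reduce the numerator: 39 ≡ 8 (mod 31), so (39|31) = (8|31).
Factor out 2: 8 = 2^3. Since 31 ≡ 7 (mod 8), (2|31) = +1, and (2|31)^3 = +1. Now have (1|31).
(1|31) = 1. Collecting the sign factors: 1.
(39|31) = 1, and 31 is prime, so 39 is a quadratic residue mod 31.

yes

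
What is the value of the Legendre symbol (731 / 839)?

-1

Both 731 ≡ 3 and 839 ≡ 3 (mod 4), so reciprocity gives (731 / 839) = -(839 / 731). Reduce: 839 ≡ 108 (mod 731). Now have -(108 / 731).
Factor out 2: 108 = 2^2·27. Since 731 ≡ 3 (mod 8), (2 / 731) = -1, and (2 / 731)^2 = +1. Now have -(27 / 731).
Both 27 ≡ 3 and 731 ≡ 3 (mod 4), so reciprocity gives (27 / 731) = -(731 / 27). Reduce: 731 ≡ 2 (mod 27). Now have (2 / 27).
Factor out 2: 2 = 2. Since 27 ≡ 3 (mod 8), (2 / 27) = -1. Now have -(1 / 27).
(1 / 27) = 1. Collecting the sign factors: -1.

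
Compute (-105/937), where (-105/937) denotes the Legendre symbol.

1

Reduce the numerator: -105 ≡ 832 (mod 937), so (-105/937) = (832/937).
Factor out 2: 832 = 2^6·13. Since 937 ≡ 1 (mod 8), (2/937) = +1, and (2/937)^6 = +1. Now have (13/937).
13 ≡ 1 (mod 4), so quadratic reciprocity gives (13/937) = (937/13). Reduce: 937 ≡ 1 (mod 13). Now have (1/13).
(1/13) = 1. Collecting the sign factors: 1.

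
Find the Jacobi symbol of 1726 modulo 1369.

(1726/1369)
  = (357/1369)    [1726 ≡ 357 mod 1369]
  = (1369/357)    [QR: 357 ≡ 1 mod 4, sign kept]
  = (298/357)    [1369 ≡ 298 mod 357]
  = -(149/357)    [357 ≡ 5 mod 8 ⇒ (2/357) = -1]
  = -(357/149)    [QR: 149 ≡ 1 mod 4, sign kept]
  = -(59/149)    [357 ≡ 59 mod 149]
  = -(149/59)    [QR: 149 ≡ 1 mod 4, sign kept]
  = -(31/59)    [149 ≡ 31 mod 59]
  = (59/31)    [QR: both ≡ 3 mod 4, sign flips]
  = (28/31)    [59 ≡ 28 mod 31]
  = (7/31)    [31 ≡ 7 mod 8 ⇒ (2/31)^2 = +1]
  = -(31/7)    [QR: both ≡ 3 mod 4, sign flips]
  = -(3/7)    [31 ≡ 3 mod 7]
  = (7/3)    [QR: both ≡ 3 mod 4, sign flips]
  = (1/3)    [7 ≡ 1 mod 3]
  = 1    [(1/3) = 1]

1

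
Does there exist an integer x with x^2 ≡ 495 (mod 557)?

yes

(495|557)
  = (557|495)    [QR: 557 ≡ 1 mod 4, sign kept]
  = (62|495)    [557 ≡ 62 mod 495]
  = (31|495)    [495 ≡ 7 mod 8 ⇒ (2|495) = +1]
  = -(495|31)    [QR: both ≡ 3 mod 4, sign flips]
  = -(30|31)    [495 ≡ 30 mod 31]
  = -(15|31)    [31 ≡ 7 mod 8 ⇒ (2|31) = +1]
  = (31|15)    [QR: both ≡ 3 mod 4, sign flips]
  = (1|15)    [31 ≡ 1 mod 15]
  = 1    [(1|15) = 1]
The Legendre symbol is 1, so x^2 ≡ 495 (mod 557) has solution.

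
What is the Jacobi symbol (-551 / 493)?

(-551 / 493)
  = (551 / 493)    [493 ≡ 1 mod 4 ⇒ (-1 / 493) = +1]
  = (58 / 493)    [551 ≡ 58 mod 493]
  = -(29 / 493)    [493 ≡ 5 mod 8 ⇒ (2 / 493) = -1]
  = -(493 / 29)    [QR: 29 ≡ 1 mod 4, sign kept]
  = -(0 / 29)    [493 ≡ 0 mod 29]
  = 0    [numerator 0, gcd > 1]

0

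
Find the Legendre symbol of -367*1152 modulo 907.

By multiplicativity, (-367·1152 / 907) = (-367 / 907)·(1152 / 907).
First factor (-367 / 907):
(-367 / 907)
  = -(367 / 907)    [907 ≡ 3 mod 4 ⇒ (-1 / 907) = -1]
  = (907 / 367)    [QR: both ≡ 3 mod 4, sign flips]
  = (173 / 367)    [907 ≡ 173 mod 367]
  = (367 / 173)    [QR: 173 ≡ 1 mod 4, sign kept]
  = (21 / 173)    [367 ≡ 21 mod 173]
  = (173 / 21)    [QR: 21 ≡ 1 mod 4, sign kept]
  = (5 / 21)    [173 ≡ 5 mod 21]
  = (21 / 5)    [QR: 5 ≡ 1 mod 4, sign kept]
  = (1 / 5)    [21 ≡ 1 mod 5]
  = 1    [(1 / 5) = 1]
Second factor (1152 / 907):
(1152 / 907)
  = (245 / 907)    [1152 ≡ 245 mod 907]
  = (907 / 245)    [QR: 245 ≡ 1 mod 4, sign kept]
  = (172 / 245)    [907 ≡ 172 mod 245]
  = (43 / 245)    [245 ≡ 5 mod 8 ⇒ (2 / 245)^2 = +1]
  = (245 / 43)    [QR: 245 ≡ 1 mod 4, sign kept]
  = (30 / 43)    [245 ≡ 30 mod 43]
  = -(15 / 43)    [43 ≡ 3 mod 8 ⇒ (2 / 43) = -1]
  = (43 / 15)    [QR: both ≡ 3 mod 4, sign flips]
  = (13 / 15)    [43 ≡ 13 mod 15]
  = (15 / 13)    [QR: 13 ≡ 1 mod 4, sign kept]
  = (2 / 13)    [15 ≡ 2 mod 13]
  = -(1 / 13)    [13 ≡ 5 mod 8 ⇒ (2 / 13) = -1]
  = -1    [(1 / 13) = 1]
Product: (1)·(-1) = -1.

-1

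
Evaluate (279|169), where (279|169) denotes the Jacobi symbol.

1

Reduce the numerator: 279 ≡ 110 (mod 169), so (279|169) = (110|169).
Factor out 2: 110 = 2·55. Since 169 ≡ 1 (mod 8), (2|169) = +1. Now have (55|169).
169 ≡ 1 (mod 4), so quadratic reciprocity gives (55|169) = (169|55). Reduce: 169 ≡ 4 (mod 55). Now have (4|55).
Factor out 2: 4 = 2^2. Since 55 ≡ 7 (mod 8), (2|55) = +1, and (2|55)^2 = +1. Now have (1|55).
(1|55) = 1. Collecting the sign factors: 1.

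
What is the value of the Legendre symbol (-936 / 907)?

(-936 / 907)
  = -(936 / 907)    [907 ≡ 3 mod 4 ⇒ (-1 / 907) = -1]
  = -(29 / 907)    [936 ≡ 29 mod 907]
  = -(907 / 29)    [QR: 29 ≡ 1 mod 4, sign kept]
  = -(8 / 29)    [907 ≡ 8 mod 29]
  = (1 / 29)    [29 ≡ 5 mod 8 ⇒ (2 / 29)^3 = -1]
  = 1    [(1 / 29) = 1]

1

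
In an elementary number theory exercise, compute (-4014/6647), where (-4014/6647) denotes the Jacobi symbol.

-1

(-4014/6647)
  = (2633/6647)    [-4014 ≡ 2633 mod 6647]
  = (6647/2633)    [QR: 2633 ≡ 1 mod 4, sign kept]
  = (1381/2633)    [6647 ≡ 1381 mod 2633]
  = (2633/1381)    [QR: 1381 ≡ 1 mod 4, sign kept]
  = (1252/1381)    [2633 ≡ 1252 mod 1381]
  = (313/1381)    [1381 ≡ 5 mod 8 ⇒ (2/1381)^2 = +1]
  = (1381/313)    [QR: 313 ≡ 1 mod 4, sign kept]
  = (129/313)    [1381 ≡ 129 mod 313]
  = (313/129)    [QR: 129 ≡ 1 mod 4, sign kept]
  = (55/129)    [313 ≡ 55 mod 129]
  = (129/55)    [QR: 129 ≡ 1 mod 4, sign kept]
  = (19/55)    [129 ≡ 19 mod 55]
  = -(55/19)    [QR: both ≡ 3 mod 4, sign flips]
  = -(17/19)    [55 ≡ 17 mod 19]
  = -(19/17)    [QR: 17 ≡ 1 mod 4, sign kept]
  = -(2/17)    [19 ≡ 2 mod 17]
  = -(1/17)    [17 ≡ 1 mod 8 ⇒ (2/17) = +1]
  = -1    [(1/17) = 1]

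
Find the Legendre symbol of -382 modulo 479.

1

Reduce the numerator: -382 ≡ 97 (mod 479), so (-382 / 479) = (97 / 479).
97 ≡ 1 (mod 4), so quadratic reciprocity gives (97 / 479) = (479 / 97). Reduce: 479 ≡ 91 (mod 97). Now have (91 / 97).
97 ≡ 1 (mod 4), so quadratic reciprocity gives (91 / 97) = (97 / 91). Reduce: 97 ≡ 6 (mod 91). Now have (6 / 91).
Factor out 2: 6 = 2·3. Since 91 ≡ 3 (mod 8), (2 / 91) = -1. Now have -(3 / 91).
Both 3 ≡ 3 and 91 ≡ 3 (mod 4), so reciprocity gives (3 / 91) = -(91 / 3). Reduce: 91 ≡ 1 (mod 3). Now have (1 / 3).
(1 / 3) = 1. Collecting the sign factors: 1.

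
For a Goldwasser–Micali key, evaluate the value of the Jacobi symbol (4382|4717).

1

(4382|4717)
  = -(2191|4717)    [4717 ≡ 5 mod 8 ⇒ (2|4717) = -1]
  = -(4717|2191)    [QR: 4717 ≡ 1 mod 4, sign kept]
  = -(335|2191)    [4717 ≡ 335 mod 2191]
  = (2191|335)    [QR: both ≡ 3 mod 4, sign flips]
  = (181|335)    [2191 ≡ 181 mod 335]
  = (335|181)    [QR: 181 ≡ 1 mod 4, sign kept]
  = (154|181)    [335 ≡ 154 mod 181]
  = -(77|181)    [181 ≡ 5 mod 8 ⇒ (2|181) = -1]
  = -(181|77)    [QR: 77 ≡ 1 mod 4, sign kept]
  = -(27|77)    [181 ≡ 27 mod 77]
  = -(77|27)    [QR: 77 ≡ 1 mod 4, sign kept]
  = -(23|27)    [77 ≡ 23 mod 27]
  = (27|23)    [QR: both ≡ 3 mod 4, sign flips]
  = (4|23)    [27 ≡ 4 mod 23]
  = (1|23)    [23 ≡ 7 mod 8 ⇒ (2|23)^2 = +1]
  = 1    [(1|23) = 1]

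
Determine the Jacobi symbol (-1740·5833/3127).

1

By multiplicativity, (-1740·5833/3127) = (-1740/3127)·(5833/3127).
First factor (-1740/3127):
Reduce the numerator: -1740 ≡ 1387 (mod 3127), so (-1740/3127) = (1387/3127).
Both 1387 ≡ 3 and 3127 ≡ 3 (mod 4), so reciprocity gives (1387/3127) = -(3127/1387). Reduce: 3127 ≡ 353 (mod 1387). Now have -(353/1387).
353 ≡ 1 (mod 4), so quadratic reciprocity gives (353/1387) = (1387/353). Reduce: 1387 ≡ 328 (mod 353). Now have -(328/353).
Factor out 2: 328 = 2^3·41. Since 353 ≡ 1 (mod 8), (2/353) = +1, and (2/353)^3 = +1. Now have -(41/353).
41 ≡ 1 (mod 4), so quadratic reciprocity gives (41/353) = (353/41). Reduce: 353 ≡ 25 (mod 41). Now have -(25/41).
25 ≡ 1 (mod 4), so quadratic reciprocity gives (25/41) = (41/25). Reduce: 41 ≡ 16 (mod 25). Now have -(16/25).
Factor out 2: 16 = 2^4. Since 25 ≡ 1 (mod 8), (2/25) = +1, and (2/25)^4 = +1. Now have -(1/25).
(1/25) = 1. Collecting the sign factors: -1.
Second factor (5833/3127):
Reduce the numerator: 5833 ≡ 2706 (mod 3127), so (5833/3127) = (2706/3127).
Factor out 2: 2706 = 2·1353. Since 3127 ≡ 7 (mod 8), (2/3127) = +1. Now have (1353/3127).
1353 ≡ 1 (mod 4), so quadratic reciprocity gives (1353/3127) = (3127/1353). Reduce: 3127 ≡ 421 (mod 1353). Now have (421/1353).
421 ≡ 1 (mod 4), so quadratic reciprocity gives (421/1353) = (1353/421). Reduce: 1353 ≡ 90 (mod 421). Now have (90/421).
Factor out 2: 90 = 2·45. Since 421 ≡ 5 (mod 8), (2/421) = -1. Now have -(45/421).
45 ≡ 1 (mod 4), so quadratic reciprocity gives (45/421) = (421/45). Reduce: 421 ≡ 16 (mod 45). Now have -(16/45).
Factor out 2: 16 = 2^4. Since 45 ≡ 5 (mod 8), (2/45) = -1, and (2/45)^4 = +1. Now have -(1/45).
(1/45) = 1. Collecting the sign factors: -1.
Product: (-1)·(-1) = 1.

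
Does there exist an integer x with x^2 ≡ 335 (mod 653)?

653 ≡ 1 (mod 4), so quadratic reciprocity gives (335|653) = (653|335). Reduce: 653 ≡ 318 (mod 335). Now have (318|335).
Factor out 2: 318 = 2·159. Since 335 ≡ 7 (mod 8), (2|335) = +1. Now have (159|335).
Both 159 ≡ 3 and 335 ≡ 3 (mod 4), so reciprocity gives (159|335) = -(335|159). Reduce: 335 ≡ 17 (mod 159). Now have -(17|159).
17 ≡ 1 (mod 4), so quadratic reciprocity gives (17|159) = (159|17). Reduce: 159 ≡ 6 (mod 17). Now have -(6|17).
Factor out 2: 6 = 2·3. Since 17 ≡ 1 (mod 8), (2|17) = +1. Now have -(3|17).
17 ≡ 1 (mod 4), so quadratic reciprocity gives (3|17) = (17|3). Reduce: 17 ≡ 2 (mod 3). Now have -(2|3).
Factor out 2: 2 = 2. Since 3 ≡ 3 (mod 8), (2|3) = -1. Now have (1|3).
(1|3) = 1. Collecting the sign factors: 1.
The Legendre symbol is 1, so x^2 ≡ 335 (mod 653) has solution.

yes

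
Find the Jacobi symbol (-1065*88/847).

0

By multiplicativity, (-1065·88/847) = (-1065/847)·(88/847).
First factor (-1065/847):
Reduce the numerator: -1065 ≡ 629 (mod 847), so (-1065/847) = (629/847).
629 ≡ 1 (mod 4), so quadratic reciprocity gives (629/847) = (847/629). Reduce: 847 ≡ 218 (mod 629). Now have (218/629).
Factor out 2: 218 = 2·109. Since 629 ≡ 5 (mod 8), (2/629) = -1. Now have -(109/629).
109 ≡ 1 (mod 4), so quadratic reciprocity gives (109/629) = (629/109). Reduce: 629 ≡ 84 (mod 109). Now have -(84/109).
Factor out 2: 84 = 2^2·21. Since 109 ≡ 5 (mod 8), (2/109) = -1, and (2/109)^2 = +1. Now have -(21/109).
21 ≡ 1 (mod 4), so quadratic reciprocity gives (21/109) = (109/21). Reduce: 109 ≡ 4 (mod 21). Now have -(4/21).
Factor out 2: 4 = 2^2. Since 21 ≡ 5 (mod 8), (2/21) = -1, and (2/21)^2 = +1. Now have -(1/21).
(1/21) = 1. Collecting the sign factors: -1.
Second factor (88/847):
Factor out 2: 88 = 2^3·11. Since 847 ≡ 7 (mod 8), (2/847) = +1, and (2/847)^3 = +1. Now have (11/847).
Both 11 ≡ 3 and 847 ≡ 3 (mod 4), so reciprocity gives (11/847) = -(847/11). Reduce: 847 ≡ 0 (mod 11). Now have -(0/11).
The numerator is now 0 with denominator 11 > 1: the symbol is 0.
Product: (-1)·(0) = 0.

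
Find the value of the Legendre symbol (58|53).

(58|53)
  = (5|53)    [58 ≡ 5 mod 53]
  = (53|5)    [QR: 5 ≡ 1 mod 4, sign kept]
  = (3|5)    [53 ≡ 3 mod 5]
  = (5|3)    [QR: 5 ≡ 1 mod 4, sign kept]
  = (2|3)    [5 ≡ 2 mod 3]
  = -(1|3)    [3 ≡ 3 mod 8 ⇒ (2|3) = -1]
  = -1    [(1|3) = 1]

-1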